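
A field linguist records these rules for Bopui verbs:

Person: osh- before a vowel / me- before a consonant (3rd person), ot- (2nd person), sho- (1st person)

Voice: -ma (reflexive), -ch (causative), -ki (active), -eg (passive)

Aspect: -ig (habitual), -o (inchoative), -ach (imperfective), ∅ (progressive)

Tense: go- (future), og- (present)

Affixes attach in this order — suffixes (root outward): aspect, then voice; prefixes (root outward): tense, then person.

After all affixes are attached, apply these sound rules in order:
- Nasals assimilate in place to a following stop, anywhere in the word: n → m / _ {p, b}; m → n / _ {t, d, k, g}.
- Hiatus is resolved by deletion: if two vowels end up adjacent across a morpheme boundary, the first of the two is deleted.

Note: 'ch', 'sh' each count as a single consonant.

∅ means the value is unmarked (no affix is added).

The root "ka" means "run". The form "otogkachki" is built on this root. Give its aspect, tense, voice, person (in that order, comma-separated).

imperfective, present, active, 2nd person

Segment: ot-og-ka-ach-ki.
aspect: -ach → imperfective.
tense: og- → present.
voice: -ki → active.
person: ot- → 2nd person.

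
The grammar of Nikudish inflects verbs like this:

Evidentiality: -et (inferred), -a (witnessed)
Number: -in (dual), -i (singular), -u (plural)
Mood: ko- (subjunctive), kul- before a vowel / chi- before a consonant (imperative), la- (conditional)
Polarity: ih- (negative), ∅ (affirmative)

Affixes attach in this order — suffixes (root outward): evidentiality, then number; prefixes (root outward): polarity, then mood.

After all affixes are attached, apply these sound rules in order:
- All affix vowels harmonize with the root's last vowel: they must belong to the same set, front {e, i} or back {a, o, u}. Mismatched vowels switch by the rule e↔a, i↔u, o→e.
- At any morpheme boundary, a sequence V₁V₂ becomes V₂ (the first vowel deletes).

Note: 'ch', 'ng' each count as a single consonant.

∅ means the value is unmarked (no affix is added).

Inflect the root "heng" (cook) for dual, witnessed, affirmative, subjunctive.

kehengin

polarity = affirmative: zero marking, form stays heng.
Attach mood subjunctive ko- → koheng.
Attach evidentiality witnessed -a → kohenga.
Attach number dual -in → kohengain.
Apply vowel harmony: kohengain → kehengein.
Apply vowel deletion: kehengein → kehengin.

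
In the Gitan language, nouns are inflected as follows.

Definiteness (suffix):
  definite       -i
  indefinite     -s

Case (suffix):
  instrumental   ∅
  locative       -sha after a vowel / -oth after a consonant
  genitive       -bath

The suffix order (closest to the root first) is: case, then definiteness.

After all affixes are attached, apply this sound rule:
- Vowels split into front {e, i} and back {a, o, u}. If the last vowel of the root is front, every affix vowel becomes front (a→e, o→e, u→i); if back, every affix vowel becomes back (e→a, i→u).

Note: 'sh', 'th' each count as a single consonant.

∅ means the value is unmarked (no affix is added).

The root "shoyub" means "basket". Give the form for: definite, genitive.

Attach case genitive -bath → shoyubbath.
Attach definiteness definite -i → shoyubbathi.
Apply vowel harmony: shoyubbathi → shoyubbathu.

shoyubbathu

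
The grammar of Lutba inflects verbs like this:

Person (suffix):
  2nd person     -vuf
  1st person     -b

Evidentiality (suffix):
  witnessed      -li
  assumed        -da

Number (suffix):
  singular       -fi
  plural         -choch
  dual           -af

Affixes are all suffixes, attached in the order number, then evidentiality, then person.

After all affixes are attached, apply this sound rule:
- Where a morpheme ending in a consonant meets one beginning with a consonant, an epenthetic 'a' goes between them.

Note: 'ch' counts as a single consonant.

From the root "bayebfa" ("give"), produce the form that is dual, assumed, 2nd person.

Attach number dual -af → bayebfaaf.
Attach evidentiality assumed -da → bayebfaafda.
Attach person 2nd person -vuf → bayebfaafdavuf.
Apply epenthesis: bayebfaafdavuf → bayebfaafadavuf.

bayebfaafadavuf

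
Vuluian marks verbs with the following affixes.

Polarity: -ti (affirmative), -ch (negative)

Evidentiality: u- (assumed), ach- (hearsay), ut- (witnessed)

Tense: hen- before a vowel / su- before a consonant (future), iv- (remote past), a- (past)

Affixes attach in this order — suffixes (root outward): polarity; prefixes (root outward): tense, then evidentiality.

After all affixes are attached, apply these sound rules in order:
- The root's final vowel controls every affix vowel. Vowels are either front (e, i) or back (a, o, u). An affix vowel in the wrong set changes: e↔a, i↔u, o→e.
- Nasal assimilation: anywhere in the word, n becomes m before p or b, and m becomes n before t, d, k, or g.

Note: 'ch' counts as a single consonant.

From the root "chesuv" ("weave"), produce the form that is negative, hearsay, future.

achsuchesuvch

Attach polarity negative -ch → chesuvch.
Attach tense future su- (before consonant 'ch') → suchesuvch.
Attach evidentiality hearsay ach- → achsuchesuvch.
Vowel harmony: no change.
Nasal assimilation: no change.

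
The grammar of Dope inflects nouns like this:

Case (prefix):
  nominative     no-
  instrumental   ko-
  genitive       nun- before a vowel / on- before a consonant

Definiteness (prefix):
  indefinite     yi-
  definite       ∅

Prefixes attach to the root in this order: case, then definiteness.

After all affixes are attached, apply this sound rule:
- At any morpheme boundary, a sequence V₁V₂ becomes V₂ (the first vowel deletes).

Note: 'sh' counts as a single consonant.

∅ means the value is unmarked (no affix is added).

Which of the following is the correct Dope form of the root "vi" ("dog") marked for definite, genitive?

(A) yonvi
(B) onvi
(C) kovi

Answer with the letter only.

Attach case genitive on- (before consonant 'v') → onvi.
definiteness = definite: zero marking, form stays onvi.
Vowel deletion: no change.
So the correct form is onvi, option (B).
(C) kovi is wrong: it uses instrumental instead of genitive for case.
(A) yonvi is wrong: it uses indefinite instead of definite for definiteness.

B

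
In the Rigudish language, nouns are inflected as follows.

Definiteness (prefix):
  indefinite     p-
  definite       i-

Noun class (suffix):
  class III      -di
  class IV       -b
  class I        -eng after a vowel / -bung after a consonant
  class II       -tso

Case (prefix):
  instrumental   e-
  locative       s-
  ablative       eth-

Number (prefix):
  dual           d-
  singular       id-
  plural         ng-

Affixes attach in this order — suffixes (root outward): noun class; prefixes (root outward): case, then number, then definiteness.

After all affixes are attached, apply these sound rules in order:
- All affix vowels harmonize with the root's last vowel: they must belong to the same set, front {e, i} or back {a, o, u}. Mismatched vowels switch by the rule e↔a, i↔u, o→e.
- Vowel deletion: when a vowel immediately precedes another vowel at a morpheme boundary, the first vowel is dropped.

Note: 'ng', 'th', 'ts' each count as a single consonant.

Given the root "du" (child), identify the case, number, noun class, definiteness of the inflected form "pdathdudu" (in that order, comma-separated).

ablative, dual, class III, indefinite

Segment: p-d-eth-du-di.
case: eth- → ablative.
number: d- → dual.
noun class: -di → class III.
definiteness: p- → indefinite.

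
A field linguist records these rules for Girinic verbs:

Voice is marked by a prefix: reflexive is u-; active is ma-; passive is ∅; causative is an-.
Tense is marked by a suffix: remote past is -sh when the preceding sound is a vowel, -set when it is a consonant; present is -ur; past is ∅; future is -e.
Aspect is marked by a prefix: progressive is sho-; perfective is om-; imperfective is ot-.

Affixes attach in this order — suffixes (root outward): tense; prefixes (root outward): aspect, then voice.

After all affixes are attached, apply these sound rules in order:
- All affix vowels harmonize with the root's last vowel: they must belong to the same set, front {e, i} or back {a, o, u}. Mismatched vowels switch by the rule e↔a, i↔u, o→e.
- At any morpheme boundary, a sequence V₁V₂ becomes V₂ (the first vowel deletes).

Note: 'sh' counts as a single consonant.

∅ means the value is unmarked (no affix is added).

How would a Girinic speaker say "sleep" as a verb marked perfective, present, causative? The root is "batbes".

enembatbesir

Attach aspect perfective om- → ombatbes.
Attach voice causative an- → anombatbes.
Attach tense present -ur → anombatbesur.
Apply vowel harmony: anombatbesur → enembatbesir.
Vowel deletion: no change.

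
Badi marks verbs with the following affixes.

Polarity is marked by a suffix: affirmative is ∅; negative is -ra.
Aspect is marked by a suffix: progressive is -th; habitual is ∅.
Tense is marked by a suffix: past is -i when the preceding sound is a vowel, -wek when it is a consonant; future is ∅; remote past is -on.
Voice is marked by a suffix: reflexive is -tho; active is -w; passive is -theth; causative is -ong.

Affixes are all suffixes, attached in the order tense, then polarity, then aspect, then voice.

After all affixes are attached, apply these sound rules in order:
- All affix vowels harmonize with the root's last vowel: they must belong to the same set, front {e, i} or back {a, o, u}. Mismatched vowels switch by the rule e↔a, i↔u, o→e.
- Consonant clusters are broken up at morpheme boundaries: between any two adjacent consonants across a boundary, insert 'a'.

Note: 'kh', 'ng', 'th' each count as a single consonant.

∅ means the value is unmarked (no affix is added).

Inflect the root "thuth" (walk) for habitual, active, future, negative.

tense = future: zero marking, form stays thuth.
Attach polarity negative -ra → thuthra.
aspect = habitual: zero marking, form stays thuthra.
Attach voice active -w → thuthraw.
Vowel harmony: no change.
Apply epenthesis: thuthraw → thutharaw.

thutharaw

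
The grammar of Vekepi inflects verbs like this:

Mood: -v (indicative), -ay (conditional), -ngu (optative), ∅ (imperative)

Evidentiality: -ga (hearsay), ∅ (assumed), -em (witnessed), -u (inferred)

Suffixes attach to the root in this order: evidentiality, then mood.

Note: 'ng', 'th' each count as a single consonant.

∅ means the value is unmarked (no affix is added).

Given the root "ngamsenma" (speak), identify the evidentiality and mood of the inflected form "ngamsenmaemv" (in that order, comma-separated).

Segment: ngamsenma-em-v.
evidentiality: -em → witnessed.
mood: -v → indicative.

witnessed, indicative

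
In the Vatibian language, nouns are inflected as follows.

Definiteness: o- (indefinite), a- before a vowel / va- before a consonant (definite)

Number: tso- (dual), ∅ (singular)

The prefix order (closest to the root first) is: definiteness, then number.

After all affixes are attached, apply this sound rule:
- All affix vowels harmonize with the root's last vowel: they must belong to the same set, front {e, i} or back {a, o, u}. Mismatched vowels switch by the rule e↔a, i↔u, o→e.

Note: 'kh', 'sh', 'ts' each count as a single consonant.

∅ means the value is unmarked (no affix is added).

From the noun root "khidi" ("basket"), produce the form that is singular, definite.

vekhidi

Attach definiteness definite va- (before consonant 'kh') → vakhidi.
number = singular: zero marking, form stays vakhidi.
Apply vowel harmony: vakhidi → vekhidi.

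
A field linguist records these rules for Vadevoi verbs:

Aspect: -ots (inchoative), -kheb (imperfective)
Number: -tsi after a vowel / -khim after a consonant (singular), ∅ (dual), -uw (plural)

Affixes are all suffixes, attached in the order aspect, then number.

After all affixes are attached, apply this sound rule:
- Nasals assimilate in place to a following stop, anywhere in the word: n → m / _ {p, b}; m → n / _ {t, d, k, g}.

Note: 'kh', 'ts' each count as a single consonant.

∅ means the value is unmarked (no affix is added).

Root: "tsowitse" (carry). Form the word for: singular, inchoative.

tsowitseotskhim

Attach aspect inchoative -ots → tsowitseots.
Attach number singular -khim (after consonant 'ts') → tsowitseotskhim.
Nasal assimilation: no change.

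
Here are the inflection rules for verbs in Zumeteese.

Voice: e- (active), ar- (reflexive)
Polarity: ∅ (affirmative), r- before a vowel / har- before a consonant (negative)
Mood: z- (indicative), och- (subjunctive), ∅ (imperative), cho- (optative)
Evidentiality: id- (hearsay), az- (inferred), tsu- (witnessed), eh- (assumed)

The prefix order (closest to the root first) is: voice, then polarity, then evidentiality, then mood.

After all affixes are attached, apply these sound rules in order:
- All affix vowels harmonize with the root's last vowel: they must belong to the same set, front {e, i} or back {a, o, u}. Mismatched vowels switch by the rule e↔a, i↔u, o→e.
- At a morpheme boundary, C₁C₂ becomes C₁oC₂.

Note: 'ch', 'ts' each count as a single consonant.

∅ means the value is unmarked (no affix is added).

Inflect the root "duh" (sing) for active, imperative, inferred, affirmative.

azaduh

Attach voice active e- → eduh.
polarity = affirmative: zero marking, form stays eduh.
Attach evidentiality inferred az- → azeduh.
mood = imperative: zero marking, form stays azeduh.
Apply vowel harmony: azeduh → azaduh.
Epenthesis: no change.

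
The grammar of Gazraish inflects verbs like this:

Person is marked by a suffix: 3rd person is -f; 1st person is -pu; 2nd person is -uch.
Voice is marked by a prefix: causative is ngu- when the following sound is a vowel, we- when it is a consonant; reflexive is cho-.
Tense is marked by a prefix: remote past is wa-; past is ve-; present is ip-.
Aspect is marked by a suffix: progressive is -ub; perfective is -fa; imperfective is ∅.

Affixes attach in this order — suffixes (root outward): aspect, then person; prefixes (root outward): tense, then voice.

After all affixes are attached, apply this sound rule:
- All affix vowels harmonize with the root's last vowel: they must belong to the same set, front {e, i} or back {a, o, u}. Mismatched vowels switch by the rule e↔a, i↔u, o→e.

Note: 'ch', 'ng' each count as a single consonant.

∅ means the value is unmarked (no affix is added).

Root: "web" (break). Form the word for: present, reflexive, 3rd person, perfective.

Attach aspect perfective -fa → webfa.
Attach person 3rd person -f → webfaf.
Attach tense present ip- → ipwebfaf.
Attach voice reflexive cho- → choipwebfaf.
Apply vowel harmony: choipwebfaf → cheipwebfef.

cheipwebfef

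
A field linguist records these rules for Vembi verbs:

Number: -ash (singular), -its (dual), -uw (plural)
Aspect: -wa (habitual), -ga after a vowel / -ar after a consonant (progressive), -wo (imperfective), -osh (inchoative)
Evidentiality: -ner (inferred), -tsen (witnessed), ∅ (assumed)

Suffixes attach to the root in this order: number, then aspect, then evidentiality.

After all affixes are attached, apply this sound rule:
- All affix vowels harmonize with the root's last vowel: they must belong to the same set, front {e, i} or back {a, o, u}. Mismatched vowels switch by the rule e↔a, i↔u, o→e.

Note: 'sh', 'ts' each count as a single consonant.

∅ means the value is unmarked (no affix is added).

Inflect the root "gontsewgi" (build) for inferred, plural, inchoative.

Attach number plural -uw → gontsewgiuw.
Attach aspect inchoative -osh → gontsewgiuwosh.
Attach evidentiality inferred -ner → gontsewgiuwoshner.
Apply vowel harmony: gontsewgiuwoshner → gontsewgiiweshner.

gontsewgiiweshner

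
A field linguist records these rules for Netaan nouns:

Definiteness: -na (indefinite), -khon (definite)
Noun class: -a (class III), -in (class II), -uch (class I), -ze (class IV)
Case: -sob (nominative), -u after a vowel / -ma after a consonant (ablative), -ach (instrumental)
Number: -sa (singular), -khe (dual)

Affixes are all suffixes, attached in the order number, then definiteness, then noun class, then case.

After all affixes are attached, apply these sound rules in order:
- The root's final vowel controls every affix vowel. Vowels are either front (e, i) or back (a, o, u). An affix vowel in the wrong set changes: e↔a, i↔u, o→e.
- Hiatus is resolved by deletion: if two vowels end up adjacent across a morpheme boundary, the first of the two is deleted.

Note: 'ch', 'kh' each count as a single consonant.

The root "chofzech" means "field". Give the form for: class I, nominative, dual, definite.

Attach number dual -khe → chofzechkhe.
Attach definiteness definite -khon → chofzechkhekhon.
Attach noun class class I -uch → chofzechkhekhonuch.
Attach case nominative -sob → chofzechkhekhonuchsob.
Apply vowel harmony: chofzechkhekhonuchsob → chofzechkhekhenichseb.
Vowel deletion: no change.

chofzechkhekhenichseb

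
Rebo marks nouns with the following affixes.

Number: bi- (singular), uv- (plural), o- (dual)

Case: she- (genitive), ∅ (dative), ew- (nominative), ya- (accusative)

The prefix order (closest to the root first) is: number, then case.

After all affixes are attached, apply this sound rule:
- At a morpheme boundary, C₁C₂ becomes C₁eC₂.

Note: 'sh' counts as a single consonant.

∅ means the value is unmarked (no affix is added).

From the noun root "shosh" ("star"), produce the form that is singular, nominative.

ewebishosh

Attach number singular bi- → bishosh.
Attach case nominative ew- → ewbishosh.
Apply epenthesis: ewbishosh → ewebishosh.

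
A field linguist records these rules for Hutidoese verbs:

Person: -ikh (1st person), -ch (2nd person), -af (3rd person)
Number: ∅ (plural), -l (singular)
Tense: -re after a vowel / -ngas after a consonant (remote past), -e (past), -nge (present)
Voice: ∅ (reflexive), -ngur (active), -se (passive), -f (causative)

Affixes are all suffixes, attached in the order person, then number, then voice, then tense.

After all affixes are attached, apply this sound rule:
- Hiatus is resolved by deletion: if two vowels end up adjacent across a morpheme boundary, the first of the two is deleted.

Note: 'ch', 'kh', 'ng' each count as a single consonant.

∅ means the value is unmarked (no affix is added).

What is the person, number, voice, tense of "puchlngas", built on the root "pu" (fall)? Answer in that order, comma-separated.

2nd person, singular, reflexive, remote past

Segment: pu-ch-l-ngas.
person: -ch → 2nd person.
number: -l → singular.
voice: ∅ → reflexive.
tense: -re/ngas → remote past.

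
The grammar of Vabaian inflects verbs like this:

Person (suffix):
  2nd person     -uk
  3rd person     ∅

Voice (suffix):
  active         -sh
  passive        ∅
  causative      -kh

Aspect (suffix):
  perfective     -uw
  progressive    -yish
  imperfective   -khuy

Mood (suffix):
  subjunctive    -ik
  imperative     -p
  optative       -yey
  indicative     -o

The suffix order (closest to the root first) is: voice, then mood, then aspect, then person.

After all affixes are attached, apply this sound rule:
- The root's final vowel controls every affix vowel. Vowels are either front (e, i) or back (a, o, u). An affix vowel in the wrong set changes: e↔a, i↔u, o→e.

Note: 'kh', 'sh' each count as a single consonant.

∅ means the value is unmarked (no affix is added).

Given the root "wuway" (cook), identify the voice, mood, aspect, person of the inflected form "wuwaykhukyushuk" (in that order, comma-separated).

causative, subjunctive, progressive, 2nd person

Segment: wuway-kh-ik-yish-uk.
voice: -kh → causative.
mood: -ik → subjunctive.
aspect: -yish → progressive.
person: -uk → 2nd person.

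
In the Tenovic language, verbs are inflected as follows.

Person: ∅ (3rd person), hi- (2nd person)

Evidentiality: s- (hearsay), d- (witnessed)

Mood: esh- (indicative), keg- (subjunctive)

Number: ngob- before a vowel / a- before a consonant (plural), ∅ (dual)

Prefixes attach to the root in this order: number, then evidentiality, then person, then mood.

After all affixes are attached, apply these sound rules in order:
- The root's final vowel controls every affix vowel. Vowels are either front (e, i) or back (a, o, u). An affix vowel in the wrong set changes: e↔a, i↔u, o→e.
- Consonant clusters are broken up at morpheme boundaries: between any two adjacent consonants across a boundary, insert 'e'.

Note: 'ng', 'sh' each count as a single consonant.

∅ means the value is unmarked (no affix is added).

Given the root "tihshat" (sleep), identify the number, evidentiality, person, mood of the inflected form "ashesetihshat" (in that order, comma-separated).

dual, hearsay, 3rd person, indicative

Segment: esh-s-tihshat.
number: ∅ → dual.
evidentiality: s- → hearsay.
person: ∅ → 3rd person.
mood: esh- → indicative.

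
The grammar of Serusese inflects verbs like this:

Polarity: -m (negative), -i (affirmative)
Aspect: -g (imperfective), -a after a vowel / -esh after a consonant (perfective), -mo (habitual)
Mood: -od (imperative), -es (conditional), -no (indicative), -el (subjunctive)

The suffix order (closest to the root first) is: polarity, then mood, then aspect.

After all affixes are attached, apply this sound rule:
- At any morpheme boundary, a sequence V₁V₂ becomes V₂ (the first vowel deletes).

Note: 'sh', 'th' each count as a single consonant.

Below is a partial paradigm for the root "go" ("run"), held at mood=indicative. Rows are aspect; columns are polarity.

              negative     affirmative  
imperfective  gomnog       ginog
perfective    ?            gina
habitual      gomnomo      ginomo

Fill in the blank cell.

Attach polarity negative -m → gom.
Attach mood indicative -no → gomno.
Attach aspect perfective -a (after vowel 'o') → gomnoa.
Apply vowel deletion: gomnoa → gomna.

gomna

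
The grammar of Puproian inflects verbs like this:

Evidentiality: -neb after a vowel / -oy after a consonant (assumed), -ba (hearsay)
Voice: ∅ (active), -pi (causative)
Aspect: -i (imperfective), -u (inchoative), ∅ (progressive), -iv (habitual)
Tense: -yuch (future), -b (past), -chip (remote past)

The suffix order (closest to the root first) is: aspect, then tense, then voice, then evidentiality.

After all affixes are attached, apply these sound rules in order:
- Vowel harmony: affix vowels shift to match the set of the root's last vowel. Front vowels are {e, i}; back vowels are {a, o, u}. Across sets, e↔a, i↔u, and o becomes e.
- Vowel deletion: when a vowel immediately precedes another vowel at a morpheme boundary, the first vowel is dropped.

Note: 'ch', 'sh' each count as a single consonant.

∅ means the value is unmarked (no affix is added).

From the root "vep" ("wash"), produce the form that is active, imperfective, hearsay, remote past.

Attach aspect imperfective -i → vepi.
Attach tense remote past -chip → vepichip.
voice = active: zero marking, form stays vepichip.
Attach evidentiality hearsay -ba → vepichipba.
Apply vowel harmony: vepichipba → vepichipbe.
Vowel deletion: no change.

vepichipbe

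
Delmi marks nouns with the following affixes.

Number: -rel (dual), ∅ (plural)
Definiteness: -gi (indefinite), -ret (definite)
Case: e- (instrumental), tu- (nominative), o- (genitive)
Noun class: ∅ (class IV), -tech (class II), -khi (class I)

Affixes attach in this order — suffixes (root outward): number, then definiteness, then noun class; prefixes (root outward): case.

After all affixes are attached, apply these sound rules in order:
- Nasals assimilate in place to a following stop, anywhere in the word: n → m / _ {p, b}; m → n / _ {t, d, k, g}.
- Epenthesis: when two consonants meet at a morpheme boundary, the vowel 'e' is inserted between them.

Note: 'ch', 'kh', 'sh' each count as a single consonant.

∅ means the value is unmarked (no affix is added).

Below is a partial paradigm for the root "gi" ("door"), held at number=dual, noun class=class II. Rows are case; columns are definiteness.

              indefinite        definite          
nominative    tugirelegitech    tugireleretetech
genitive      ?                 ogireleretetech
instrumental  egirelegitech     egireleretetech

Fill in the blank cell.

Attach number dual -rel → girel.
Attach definiteness indefinite -gi → girelgi.
Attach case genitive o- → ogirelgi.
Attach noun class class II -tech → ogirelgitech.
Nasal assimilation: no change.
Apply epenthesis: ogirelgitech → ogirelegitech.

ogirelegitech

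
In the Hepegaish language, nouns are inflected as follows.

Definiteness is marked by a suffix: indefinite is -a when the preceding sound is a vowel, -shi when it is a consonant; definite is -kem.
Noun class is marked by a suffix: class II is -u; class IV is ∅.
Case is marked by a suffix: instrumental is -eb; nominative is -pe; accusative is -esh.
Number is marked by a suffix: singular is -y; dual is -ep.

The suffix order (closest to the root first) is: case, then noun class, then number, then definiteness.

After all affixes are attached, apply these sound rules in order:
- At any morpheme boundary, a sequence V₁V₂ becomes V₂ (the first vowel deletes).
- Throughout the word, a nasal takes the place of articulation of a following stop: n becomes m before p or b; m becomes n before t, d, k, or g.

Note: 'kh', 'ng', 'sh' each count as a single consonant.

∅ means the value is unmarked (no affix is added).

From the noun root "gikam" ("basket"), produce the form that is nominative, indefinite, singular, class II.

Attach case nominative -pe → gikampe.
Attach noun class class II -u → gikampeu.
Attach number singular -y → gikampeuy.
Attach definiteness indefinite -shi (after consonant 'y') → gikampeuyshi.
Apply vowel deletion: gikampeuyshi → gikampuyshi.
Nasal assimilation: no change.

gikampuyshi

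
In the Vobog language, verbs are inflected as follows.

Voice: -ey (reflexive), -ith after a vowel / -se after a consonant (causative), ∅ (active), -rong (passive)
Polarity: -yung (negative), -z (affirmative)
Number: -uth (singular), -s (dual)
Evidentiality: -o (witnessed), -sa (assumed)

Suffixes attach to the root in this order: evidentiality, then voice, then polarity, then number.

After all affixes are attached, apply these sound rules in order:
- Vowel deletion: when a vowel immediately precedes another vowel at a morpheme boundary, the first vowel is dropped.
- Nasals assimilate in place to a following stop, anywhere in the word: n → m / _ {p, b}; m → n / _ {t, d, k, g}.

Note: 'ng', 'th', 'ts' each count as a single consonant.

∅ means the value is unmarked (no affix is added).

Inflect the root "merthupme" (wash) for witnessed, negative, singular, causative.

merthupmithyunguth

Attach evidentiality witnessed -o → merthupmeo.
Attach voice causative -ith (after vowel 'o') → merthupmeoith.
Attach polarity negative -yung → merthupmeoithyung.
Attach number singular -uth → merthupmeoithyunguth.
Apply vowel deletion: merthupmeoithyunguth → merthupmithyunguth.
Nasal assimilation: no change.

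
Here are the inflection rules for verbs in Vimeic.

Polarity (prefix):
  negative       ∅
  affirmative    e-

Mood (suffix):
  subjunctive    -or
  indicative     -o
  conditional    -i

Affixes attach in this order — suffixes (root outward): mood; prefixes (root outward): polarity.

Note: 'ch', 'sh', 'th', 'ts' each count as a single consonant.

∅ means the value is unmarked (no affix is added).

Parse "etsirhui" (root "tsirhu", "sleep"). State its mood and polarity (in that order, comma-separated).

Segment: e-tsirhu-i.
mood: -i → conditional.
polarity: e- → affirmative.

conditional, affirmative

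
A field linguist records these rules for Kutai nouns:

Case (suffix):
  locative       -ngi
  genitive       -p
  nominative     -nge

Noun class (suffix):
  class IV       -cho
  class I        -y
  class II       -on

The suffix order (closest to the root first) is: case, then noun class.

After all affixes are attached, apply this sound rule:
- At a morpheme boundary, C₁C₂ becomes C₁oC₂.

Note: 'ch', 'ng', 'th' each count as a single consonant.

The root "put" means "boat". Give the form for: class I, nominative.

Attach case nominative -nge → putnge.
Attach noun class class I -y → putngey.
Apply epenthesis: putngey → putongey.

putongey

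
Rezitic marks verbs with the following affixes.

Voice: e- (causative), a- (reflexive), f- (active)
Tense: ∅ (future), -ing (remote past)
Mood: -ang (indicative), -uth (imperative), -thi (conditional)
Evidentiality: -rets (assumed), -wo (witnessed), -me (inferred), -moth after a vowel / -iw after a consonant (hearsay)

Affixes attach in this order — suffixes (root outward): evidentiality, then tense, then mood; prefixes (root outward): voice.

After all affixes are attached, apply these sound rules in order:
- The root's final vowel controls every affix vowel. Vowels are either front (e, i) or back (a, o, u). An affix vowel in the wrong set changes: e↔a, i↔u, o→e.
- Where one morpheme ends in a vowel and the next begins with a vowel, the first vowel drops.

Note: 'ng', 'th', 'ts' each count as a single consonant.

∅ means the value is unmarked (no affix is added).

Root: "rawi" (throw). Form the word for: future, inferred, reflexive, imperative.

erawimith

Attach evidentiality inferred -me → rawime.
tense = future: zero marking, form stays rawime.
Attach voice reflexive a- → arawime.
Attach mood imperative -uth → arawimeuth.
Apply vowel harmony: arawimeuth → erawimeith.
Apply vowel deletion: erawimeith → erawimith.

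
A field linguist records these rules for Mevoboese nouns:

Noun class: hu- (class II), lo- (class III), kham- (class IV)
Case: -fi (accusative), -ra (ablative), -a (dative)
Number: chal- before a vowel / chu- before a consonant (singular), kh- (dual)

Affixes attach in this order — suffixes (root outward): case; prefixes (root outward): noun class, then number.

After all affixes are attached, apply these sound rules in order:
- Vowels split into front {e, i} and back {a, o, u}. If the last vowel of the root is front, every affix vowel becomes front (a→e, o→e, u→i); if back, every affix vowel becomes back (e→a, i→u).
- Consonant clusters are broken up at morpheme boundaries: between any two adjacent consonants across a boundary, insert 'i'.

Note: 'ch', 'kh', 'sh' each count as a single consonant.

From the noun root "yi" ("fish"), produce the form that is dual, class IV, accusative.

khikhemiyifi

Attach noun class class IV kham- → khamyi.
Attach case accusative -fi → khamyifi.
Attach number dual kh- → khkhamyifi.
Apply vowel harmony: khkhamyifi → khkhemyifi.
Apply epenthesis: khkhemyifi → khikhemiyifi.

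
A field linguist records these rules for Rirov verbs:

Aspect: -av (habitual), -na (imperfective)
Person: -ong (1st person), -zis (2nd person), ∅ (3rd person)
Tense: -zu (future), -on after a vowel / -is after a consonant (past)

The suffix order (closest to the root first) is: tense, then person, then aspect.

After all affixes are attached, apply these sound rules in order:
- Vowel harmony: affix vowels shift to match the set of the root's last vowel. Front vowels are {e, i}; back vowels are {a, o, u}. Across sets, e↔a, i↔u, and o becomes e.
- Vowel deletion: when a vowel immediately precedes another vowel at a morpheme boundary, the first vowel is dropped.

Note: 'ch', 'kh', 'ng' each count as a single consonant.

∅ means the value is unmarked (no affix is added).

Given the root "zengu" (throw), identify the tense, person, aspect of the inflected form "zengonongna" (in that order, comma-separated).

Segment: zengu-on-ong-na.
tense: -on/is → past.
person: -ong → 1st person.
aspect: -na → imperfective.

past, 1st person, imperfective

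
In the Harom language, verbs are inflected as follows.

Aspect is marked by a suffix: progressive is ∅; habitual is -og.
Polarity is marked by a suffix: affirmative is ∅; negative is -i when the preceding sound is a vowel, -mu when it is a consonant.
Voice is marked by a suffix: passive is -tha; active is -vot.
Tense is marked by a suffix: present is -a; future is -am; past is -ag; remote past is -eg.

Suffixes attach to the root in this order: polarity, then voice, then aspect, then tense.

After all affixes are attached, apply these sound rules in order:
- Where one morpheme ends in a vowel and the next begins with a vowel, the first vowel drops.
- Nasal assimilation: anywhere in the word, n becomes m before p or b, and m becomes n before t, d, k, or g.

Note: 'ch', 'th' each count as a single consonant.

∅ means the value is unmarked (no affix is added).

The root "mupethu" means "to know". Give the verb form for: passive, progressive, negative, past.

mupethithag

Attach polarity negative -i (after vowel 'u') → mupethui.
Attach voice passive -tha → mupethuitha.
aspect = progressive: zero marking, form stays mupethuitha.
Attach tense past -ag → mupethuithaag.
Apply vowel deletion: mupethuithaag → mupethithag.
Nasal assimilation: no change.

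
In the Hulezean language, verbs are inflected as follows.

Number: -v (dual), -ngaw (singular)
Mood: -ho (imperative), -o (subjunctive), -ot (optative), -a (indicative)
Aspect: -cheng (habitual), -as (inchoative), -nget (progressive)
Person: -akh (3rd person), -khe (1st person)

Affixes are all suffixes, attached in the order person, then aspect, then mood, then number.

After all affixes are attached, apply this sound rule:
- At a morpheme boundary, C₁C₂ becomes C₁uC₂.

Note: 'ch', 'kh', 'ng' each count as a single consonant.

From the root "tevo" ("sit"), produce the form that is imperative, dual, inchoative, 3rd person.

Attach person 3rd person -akh → tevoakh.
Attach aspect inchoative -as → tevoakhas.
Attach mood imperative -ho → tevoakhasho.
Attach number dual -v → tevoakhashov.
Apply epenthesis: tevoakhashov → tevoakhasuhov.

tevoakhasuhov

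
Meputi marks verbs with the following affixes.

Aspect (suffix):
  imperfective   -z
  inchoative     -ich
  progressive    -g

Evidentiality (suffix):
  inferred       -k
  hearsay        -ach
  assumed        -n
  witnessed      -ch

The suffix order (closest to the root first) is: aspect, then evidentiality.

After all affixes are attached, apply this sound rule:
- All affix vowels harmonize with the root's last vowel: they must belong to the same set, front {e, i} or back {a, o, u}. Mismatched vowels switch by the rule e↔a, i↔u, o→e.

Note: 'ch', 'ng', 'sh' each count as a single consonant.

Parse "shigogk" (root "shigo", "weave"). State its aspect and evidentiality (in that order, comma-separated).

progressive, inferred

Segment: shigo-g-k.
aspect: -g → progressive.
evidentiality: -k → inferred.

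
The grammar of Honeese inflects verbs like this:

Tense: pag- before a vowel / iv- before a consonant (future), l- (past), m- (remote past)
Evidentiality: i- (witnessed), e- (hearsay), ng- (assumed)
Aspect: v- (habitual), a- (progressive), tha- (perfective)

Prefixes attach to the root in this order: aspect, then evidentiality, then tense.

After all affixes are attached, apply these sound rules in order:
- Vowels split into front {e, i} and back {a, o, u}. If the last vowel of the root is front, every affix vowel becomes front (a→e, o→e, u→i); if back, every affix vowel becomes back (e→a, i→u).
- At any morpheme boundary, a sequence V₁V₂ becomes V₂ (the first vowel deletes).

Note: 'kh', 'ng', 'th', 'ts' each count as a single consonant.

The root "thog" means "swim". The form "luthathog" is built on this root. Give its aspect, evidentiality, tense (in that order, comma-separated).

perfective, witnessed, past

Segment: l-i-tha-thog.
aspect: tha- → perfective.
evidentiality: i- → witnessed.
tense: l- → past.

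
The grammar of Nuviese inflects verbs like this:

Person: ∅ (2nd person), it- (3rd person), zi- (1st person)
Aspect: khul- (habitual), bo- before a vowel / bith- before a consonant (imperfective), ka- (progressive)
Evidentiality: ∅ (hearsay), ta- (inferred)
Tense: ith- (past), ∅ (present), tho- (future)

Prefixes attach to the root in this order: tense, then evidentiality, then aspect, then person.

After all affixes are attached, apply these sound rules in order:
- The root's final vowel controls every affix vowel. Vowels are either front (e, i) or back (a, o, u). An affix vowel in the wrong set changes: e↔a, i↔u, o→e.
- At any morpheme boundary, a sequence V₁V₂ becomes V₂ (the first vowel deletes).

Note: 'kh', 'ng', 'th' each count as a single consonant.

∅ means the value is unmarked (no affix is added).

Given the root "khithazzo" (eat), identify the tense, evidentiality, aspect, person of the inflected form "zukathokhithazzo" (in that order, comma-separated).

future, hearsay, progressive, 1st person

Segment: zi-ka-tho-khithazzo.
tense: tho- → future.
evidentiality: ∅ → hearsay.
aspect: ka- → progressive.
person: zi- → 1st person.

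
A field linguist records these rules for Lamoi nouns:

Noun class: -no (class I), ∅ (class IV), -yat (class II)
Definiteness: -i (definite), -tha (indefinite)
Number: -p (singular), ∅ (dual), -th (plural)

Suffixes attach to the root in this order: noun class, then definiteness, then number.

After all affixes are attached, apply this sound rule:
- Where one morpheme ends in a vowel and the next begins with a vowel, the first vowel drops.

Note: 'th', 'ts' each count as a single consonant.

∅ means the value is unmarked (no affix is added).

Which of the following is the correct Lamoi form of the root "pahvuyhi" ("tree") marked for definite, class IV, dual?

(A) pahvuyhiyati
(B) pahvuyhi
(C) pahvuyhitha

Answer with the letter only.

noun class = class IV: zero marking, form stays pahvuyhi.
Attach definiteness definite -i → pahvuyhii.
number = dual: zero marking, form stays pahvuyhii.
Apply vowel deletion: pahvuyhii → pahvuyhi.
So the correct form is pahvuyhi, option (B).
(C) pahvuyhitha is wrong: it uses indefinite instead of definite for definiteness.
(A) pahvuyhiyati is wrong: it uses class II instead of class IV for noun class.

B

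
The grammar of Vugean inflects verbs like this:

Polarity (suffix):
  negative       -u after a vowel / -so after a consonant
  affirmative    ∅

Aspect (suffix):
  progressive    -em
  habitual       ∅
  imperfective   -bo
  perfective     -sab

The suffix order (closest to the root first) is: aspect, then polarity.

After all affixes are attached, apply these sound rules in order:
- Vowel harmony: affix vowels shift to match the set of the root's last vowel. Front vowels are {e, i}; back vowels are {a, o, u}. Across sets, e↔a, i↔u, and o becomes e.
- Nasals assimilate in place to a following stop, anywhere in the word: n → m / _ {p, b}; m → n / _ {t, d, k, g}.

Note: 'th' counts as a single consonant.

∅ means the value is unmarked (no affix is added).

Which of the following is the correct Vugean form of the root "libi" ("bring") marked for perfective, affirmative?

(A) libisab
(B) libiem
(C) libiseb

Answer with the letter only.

C

Attach aspect perfective -sab → libisab.
polarity = affirmative: zero marking, form stays libisab.
Apply vowel harmony: libisab → libiseb.
Nasal assimilation: no change.
So the correct form is libiseb, option (C).
(A) libisab is wrong: it fails to apply the sound rule(s).
(B) libiem is wrong: it uses progressive instead of perfective for aspect.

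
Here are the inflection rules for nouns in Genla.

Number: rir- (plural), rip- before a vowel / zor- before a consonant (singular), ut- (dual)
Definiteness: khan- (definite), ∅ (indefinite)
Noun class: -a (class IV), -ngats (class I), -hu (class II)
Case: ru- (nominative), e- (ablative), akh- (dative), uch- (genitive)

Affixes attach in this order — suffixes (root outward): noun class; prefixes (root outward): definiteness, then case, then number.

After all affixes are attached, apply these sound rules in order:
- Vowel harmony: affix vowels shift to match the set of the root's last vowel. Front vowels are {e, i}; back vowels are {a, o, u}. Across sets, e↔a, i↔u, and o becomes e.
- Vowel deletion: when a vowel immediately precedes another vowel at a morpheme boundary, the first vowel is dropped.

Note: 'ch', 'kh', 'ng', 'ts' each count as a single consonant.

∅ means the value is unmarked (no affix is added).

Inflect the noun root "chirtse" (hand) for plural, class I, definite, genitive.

ririchkhenchirtsengets

Attach definiteness definite khan- → khanchirtse.
Attach case genitive uch- → uchkhanchirtse.
Attach number plural rir- → riruchkhanchirtse.
Attach noun class class I -ngats → riruchkhanchirtsengats.
Apply vowel harmony: riruchkhanchirtsengats → ririchkhenchirtsengets.
Vowel deletion: no change.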